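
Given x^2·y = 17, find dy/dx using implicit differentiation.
Apply d/dx to both sides, remembering that y depends on x. Each occurrence of y therefore brings in a y' = dy/dx via the chain rule.

With F(x, y) equal to the left-hand side minus the right, differentiate F term by term:
  d/dx[x^2y] = x^2·y' + 2xy
  d/dx[-17] = 0
Adding these up, d/dx[F] = 0 becomes
  (2xy) + (x^2)·y' = 0,
so isolating y',
  dy/dx = -(2xy)/(x^2) = -2y/x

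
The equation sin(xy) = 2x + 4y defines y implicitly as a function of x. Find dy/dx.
Apply d/dx to both sides, remembering that y depends on x. Each occurrence of y therefore brings in a y' = dy/dx via the chain rule.

With F(x, y) equal to the left-hand side minus the right, differentiate F term by term:
  d/dx[-2x] = -2
  d/dx[-4y] = -4·y'
  d/dx[sin(xy)] = (x·y' + y)·cos(xy)
Adding these up, d/dx[F] = 0 becomes
  (y·cos(xy) - 2) + (x·cos(xy) - 4)·y' = 0,
so isolating y',
  dy/dx = -(y·cos(xy) - 2)/(x·cos(xy) - 4) = (-y·cos(xy) + 2)/(x·cos(xy) - 4)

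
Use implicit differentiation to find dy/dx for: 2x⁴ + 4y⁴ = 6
Apply d/dx to both sides, remembering that y depends on x. Each occurrence of y therefore brings in a y' = dy/dx via the chain rule.

With F(x, y) equal to the left-hand side minus the right, differentiate F term by term:
  d/dx[2x^4] = 8x^3
  d/dx[4y^4] = 16y^3·y'
  d/dx[-6] = 0
Adding these up, d/dx[F] = 0 becomes
  (8x^3) + (16y^3)·y' = 0,
so isolating y',
  dy/dx = -(8x^3)/(16y^3) = -x^3/(2y^3)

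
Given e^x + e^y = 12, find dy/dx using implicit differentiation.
Take d/dx of both sides. Since y is implicitly a function of x, the chain rule attaches a y' = dy/dx factor whenever we differentiate through y.

Set F(x, y) = (left side) − (right side), so the curve is F = 0. Differentiating each term of F:
  d/dx[e^(x)] = e^(x)
  d/dx[e^(y)] = y'·e^(y)
  d/dx[-12] = 0

Collecting, the y'-free part is the partial derivative in x and the y' coefficient is the partial derivative in y:
  ∂F/∂x = e^(x)
  ∂F/∂y = e^(y)

so d/dx[F(x, y(x))] = ∂F/∂x + (∂F/∂y)·y' = 0. Rearranging,
  dy/dx = -(∂F/∂x)/(∂F/∂y) = -(e^(x))/(e^(y)) = -e^(x - y)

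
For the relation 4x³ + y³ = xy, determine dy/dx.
Differentiate the relation implicitly: treat y = y(x) and apply the chain rule, so every y-derivative picks up a y' = dy/dx factor.

With everything moved to the left-hand side, differentiate term by term:
  d/dx[4x^3] = 12x^2
  d/dx[-xy] = -x·y' - y
  d/dx[y^3] = 3y^2·y'

Separating the contributions that come from x directly and those that come through y:
  without y':      12x^2 - y
  multiplying y':  -x + 3y^2

so (12x^2 - y) + (-x + 3y^2)·y' = 0, and therefore
  dy/dx = -(12x^2 - y)/(-x + 3y^2) = (12x^2 - y)/(x - 3y^2)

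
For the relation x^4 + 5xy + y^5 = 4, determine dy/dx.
Differentiate the relation implicitly: treat y = y(x) and apply the chain rule, so every y-derivative picks up a y' = dy/dx factor.

With everything moved to the left-hand side, differentiate term by term:
  d/dx[x^4] = 4x^3
  d/dx[5xy] = 5x·y' + 5y
  d/dx[y^5] = 5y^4·y'
  d/dx[-4] = 0

Separating the contributions that come from x directly and those that come through y:
  without y':      4x^3 + 5y
  multiplying y':  5x + 5y^4

so (4x^3 + 5y) + (5x + 5y^4)·y' = 0, and therefore
  dy/dx = -(4x^3 + 5y)/(5x + 5y^4) = (-4x^3/5 - y)/(x + y^4)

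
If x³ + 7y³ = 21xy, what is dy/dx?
Differentiate the relation implicitly: treat y = y(x) and apply the chain rule, so every y-derivative picks up a y' = dy/dx factor.

With everything moved to the left-hand side, differentiate term by term:
  d/dx[x^3] = 3x^2
  d/dx[-21xy] = -21x·y' - 21y
  d/dx[7y^3] = 21y^2·y'

Separating the contributions that come from x directly and those that come through y:
  without y':      3x^2 - 21y
  multiplying y':  -21x + 21y^2

so (3x^2 - 21y) + (-21x + 21y^2)·y' = 0, and therefore
  dy/dx = -(3x^2 - 21y)/(-21x + 21y^2) = (x^2/7 - y)/(x - y^2)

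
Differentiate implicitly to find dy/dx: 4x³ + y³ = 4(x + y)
Apply d/dx to both sides, remembering that y depends on x. Each occurrence of y therefore brings in a y' = dy/dx via the chain rule.

With F(x, y) equal to the left-hand side minus the right, differentiate F term by term:
  d/dx[4x^3] = 12x^2
  d/dx[-4x] = -4
  d/dx[y^3] = 3y^2·y'
  d/dx[-4y] = -4·y'
Adding these up, d/dx[F] = 0 becomes
  (12x^2 - 4) + (3y^2 - 4)·y' = 0,
so isolating y',
  dy/dx = -(12x^2 - 4)/(3y^2 - 4) = 4(1 - 3x^2)/(3y^2 - 4)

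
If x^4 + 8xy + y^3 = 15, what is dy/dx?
Apply d/dx to both sides, remembering that y depends on x. Each occurrence of y therefore brings in a y' = dy/dx via the chain rule.

With F(x, y) equal to the left-hand side minus the right, differentiate F term by term:
  d/dx[x^4] = 4x^3
  d/dx[8xy] = 8x·y' + 8y
  d/dx[y^3] = 3y^2·y'
  d/dx[-15] = 0
Adding these up, d/dx[F] = 0 becomes
  (4x^3 + 8y) + (8x + 3y^2)·y' = 0,
so isolating y',
  dy/dx = -(4x^3 + 8y)/(8x + 3y^2) = 4(-x^3 - 2y)/(8x + 3y^2)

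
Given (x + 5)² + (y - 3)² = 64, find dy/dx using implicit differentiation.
Differentiate the relation implicitly: treat y = y(x) and apply the chain rule, so every y-derivative picks up a y' = dy/dx factor.

With everything moved to the left-hand side, differentiate term by term:
  d/dx[(x + 5)^2] = 2x + 10
  d/dx[(y - 3)^2] = 2·y'(y - 3)
  d/dx[-64] = 0

Separating the contributions that come from x directly and those that come through y:
  without y':      2x + 10
  multiplying y':  2y - 6

so (2x + 10) + (2y - 6)·y' = 0, and therefore
  dy/dx = -(2x + 10)/(2y - 6) = (-x - 5)/(y - 3)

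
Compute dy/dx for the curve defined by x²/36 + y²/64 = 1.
Take d/dx of both sides. Since y is implicitly a function of x, the chain rule attaches a y' = dy/dx factor whenever we differentiate through y.

Set F(x, y) = (left side) − (right side), so the curve is F = 0. Differentiating each term of F:
  d/dx[x^2/36] = x/18
  d/dx[y^2/64] = y·y'/32
  d/dx[-1] = 0

Collecting, the y'-free part is the partial derivative in x and the y' coefficient is the partial derivative in y:
  ∂F/∂x = x/18
  ∂F/∂y = y/32

so d/dx[F(x, y(x))] = ∂F/∂x + (∂F/∂y)·y' = 0. Rearranging,
  dy/dx = -(∂F/∂x)/(∂F/∂y) = -(x/18)/(y/32) = -16x/(9y)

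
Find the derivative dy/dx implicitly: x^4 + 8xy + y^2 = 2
Take d/dx of both sides. Since y is implicitly a function of x, the chain rule attaches a y' = dy/dx factor whenever we differentiate through y.

Set F(x, y) = (left side) − (right side), so the curve is F = 0. Differentiating each term of F:
  d/dx[x^4] = 4x^3
  d/dx[8xy] = 8x·y' + 8y
  d/dx[y^2] = 2y·y'
  d/dx[-2] = 0

Collecting, the y'-free part is the partial derivative in x and the y' coefficient is the partial derivative in y:
  ∂F/∂x = 4x^3 + 8y
  ∂F/∂y = 8x + 2y

so d/dx[F(x, y(x))] = ∂F/∂x + (∂F/∂y)·y' = 0. Rearranging,
  dy/dx = -(∂F/∂x)/(∂F/∂y) = -(4x^3 + 8y)/(8x + 2y) = 2(-x^3 - 2y)/(4x + y)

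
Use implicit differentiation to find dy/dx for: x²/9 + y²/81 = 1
Take d/dx of both sides. Since y is implicitly a function of x, the chain rule attaches a y' = dy/dx factor whenever we differentiate through y.

Set F(x, y) = (left side) − (right side), so the curve is F = 0. Differentiating each term of F:
  d/dx[x^2/9] = 2x/9
  d/dx[y^2/81] = 2y·y'/81
  d/dx[-1] = 0

Collecting, the y'-free part is the partial derivative in x and the y' coefficient is the partial derivative in y:
  ∂F/∂x = 2x/9
  ∂F/∂y = 2y/81

so d/dx[F(x, y(x))] = ∂F/∂x + (∂F/∂y)·y' = 0. Rearranging,
  dy/dx = -(∂F/∂x)/(∂F/∂y) = -(2x/9)/(2y/81) = -9x/y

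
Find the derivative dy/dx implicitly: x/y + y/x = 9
Take d/dx of both sides. Since y is implicitly a function of x, the chain rule attaches a y' = dy/dx factor whenever we differentiate through y.

Set F(x, y) = (left side) − (right side), so the curve is F = 0. Differentiating each term of F:
  d/dx[x/y] = -x·y'/y^2 + 1/y
  d/dx[y/x] = y'/x - y/x^2
  d/dx[-9] = 0

Collecting, the y'-free part is the partial derivative in x and the y' coefficient is the partial derivative in y:
  ∂F/∂x = 1/y - y/x^2
  ∂F/∂y = -x/y^2 + 1/x

so d/dx[F(x, y(x))] = ∂F/∂x + (∂F/∂y)·y' = 0. Rearranging,
  dy/dx = -(∂F/∂x)/(∂F/∂y) = -(1/y - y/x^2)/(-x/y^2 + 1/x)
        = -((x - y)(x + y)/(x^2y))/(-(x - y)(x + y)/(xy^2)) = y/x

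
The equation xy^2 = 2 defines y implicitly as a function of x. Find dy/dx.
Differentiate both sides with respect to x, treating y as y(x). By the chain rule, any term containing y contributes a factor of y' = dy/dx when we differentiate it.

Move every term to one side and write the relation as F(x, y) = 0. Term by term,
  d/dx[xy^2] = 2xy·y' + y^2
  d/dx[-2] = 0

The pieces without y' make up ∂F/∂x and the coefficient of y' is ∂F/∂y:
  ∂F/∂x = y^2,
  ∂F/∂y = 2xy.

Since d/dx[F] = ∂F/∂x + (∂F/∂y)·y' = 0, solve for y':
  (∂F/∂y)·y' = -∂F/∂x
  dy/dx = -(∂F/∂x)/(∂F/∂y) = -(y^2)/(2xy) = -y/(2x)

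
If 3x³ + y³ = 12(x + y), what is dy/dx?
Take d/dx of both sides. Since y is implicitly a function of x, the chain rule attaches a y' = dy/dx factor whenever we differentiate through y.

Set F(x, y) = (left side) − (right side), so the curve is F = 0. Differentiating each term of F:
  d/dx[3x^3] = 9x^2
  d/dx[-12x] = -12
  d/dx[y^3] = 3y^2·y'
  d/dx[-12y] = -12·y'

Collecting, the y'-free part is the partial derivative in x and the y' coefficient is the partial derivative in y:
  ∂F/∂x = 9x^2 - 12
  ∂F/∂y = 3y^2 - 12

so d/dx[F(x, y(x))] = ∂F/∂x + (∂F/∂y)·y' = 0. Rearranging,
  dy/dx = -(∂F/∂x)/(∂F/∂y) = -(9x^2 - 12)/(3y^2 - 12) = (4 - 3x^2)/(y^2 - 4)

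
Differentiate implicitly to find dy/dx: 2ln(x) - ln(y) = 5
Take d/dx of both sides. Since y is implicitly a function of x, the chain rule attaches a y' = dy/dx factor whenever we differentiate through y.

Set F(x, y) = (left side) − (right side), so the curve is F = 0. Differentiating each term of F:
  d/dx[2ln(x)] = 2/x
  d/dx[-ln(y)] = -y'/y
  d/dx[-5] = 0

Collecting, the y'-free part is the partial derivative in x and the y' coefficient is the partial derivative in y:
  ∂F/∂x = 2/x
  ∂F/∂y = -1/y

so d/dx[F(x, y(x))] = ∂F/∂x + (∂F/∂y)·y' = 0. Rearranging,
  dy/dx = -(∂F/∂x)/(∂F/∂y) = -(2/x)/(-1/y) = 2y/x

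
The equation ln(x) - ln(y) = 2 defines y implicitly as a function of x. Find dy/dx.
Apply d/dx to both sides, remembering that y depends on x. Each occurrence of y therefore brings in a y' = dy/dx via the chain rule.

With F(x, y) equal to the left-hand side minus the right, differentiate F term by term:
  d/dx[ln(x)] = 1/x
  d/dx[-ln(y)] = -y'/y
  d/dx[-2] = 0
Adding these up, d/dx[F] = 0 becomes
  (1/x) + (-1/y)·y' = 0,
so isolating y',
  dy/dx = -(1/x)/(-1/y) = y/x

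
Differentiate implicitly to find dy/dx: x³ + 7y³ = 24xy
Differentiate both sides with respect to x, treating y as y(x). By the chain rule, any term containing y contributes a factor of y' = dy/dx when we differentiate it.

Move every term to one side and write the relation as F(x, y) = 0. Term by term,
  d/dx[x^3] = 3x^2
  d/dx[-24xy] = -24x·y' - 24y
  d/dx[7y^3] = 21y^2·y'

The pieces without y' make up ∂F/∂x and the coefficient of y' is ∂F/∂y:
  ∂F/∂x = 3x^2 - 24y,
  ∂F/∂y = -24x + 21y^2.

Since d/dx[F] = ∂F/∂x + (∂F/∂y)·y' = 0, solve for y':
  (∂F/∂y)·y' = -∂F/∂x
  dy/dx = -(∂F/∂x)/(∂F/∂y) = -(3x^2 - 24y)/(-24x + 21y^2) = (x^2 - 8y)/(8x - 7y^2)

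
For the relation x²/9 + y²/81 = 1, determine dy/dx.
Take d/dx of both sides. Since y is implicitly a function of x, the chain rule attaches a y' = dy/dx factor whenever we differentiate through y.

Set F(x, y) = (left side) − (right side), so the curve is F = 0. Differentiating each term of F:
  d/dx[x^2/9] = 2x/9
  d/dx[y^2/81] = 2y·y'/81
  d/dx[-1] = 0

Collecting, the y'-free part is the partial derivative in x and the y' coefficient is the partial derivative in y:
  ∂F/∂x = 2x/9
  ∂F/∂y = 2y/81

so d/dx[F(x, y(x))] = ∂F/∂x + (∂F/∂y)·y' = 0. Rearranging,
  dy/dx = -(∂F/∂x)/(∂F/∂y) = -(2x/9)/(2y/81) = -9x/y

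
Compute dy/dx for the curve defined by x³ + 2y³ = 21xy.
Differentiate the relation implicitly: treat y = y(x) and apply the chain rule, so every y-derivative picks up a y' = dy/dx factor.

With everything moved to the left-hand side, differentiate term by term:
  d/dx[x^3] = 3x^2
  d/dx[-21xy] = -21x·y' - 21y
  d/dx[2y^3] = 6y^2·y'

Separating the contributions that come from x directly and those that come through y:
  without y':      3x^2 - 21y
  multiplying y':  -21x + 6y^2

so (3x^2 - 21y) + (-21x + 6y^2)·y' = 0, and therefore
  dy/dx = -(3x^2 - 21y)/(-21x + 6y^2) = (x^2 - 7y)/(7x - 2y^2)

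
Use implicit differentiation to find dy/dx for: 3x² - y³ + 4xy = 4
Differentiate the relation implicitly: treat y = y(x) and apply the chain rule, so every y-derivative picks up a y' = dy/dx factor.

With everything moved to the left-hand side, differentiate term by term:
  d/dx[3x^2] = 6x
  d/dx[4xy] = 4x·y' + 4y
  d/dx[-y^3] = -3y^2·y'
  d/dx[-4] = 0

Separating the contributions that come from x directly and those that come through y:
  without y':      6x + 4y
  multiplying y':  4x - 3y^2

so (6x + 4y) + (4x - 3y^2)·y' = 0, and therefore
  dy/dx = -(6x + 4y)/(4x - 3y^2) = 2(-3x - 2y)/(4x - 3y^2)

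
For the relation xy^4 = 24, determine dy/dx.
Differentiate the relation implicitly: treat y = y(x) and apply the chain rule, so every y-derivative picks up a y' = dy/dx factor.

With everything moved to the left-hand side, differentiate term by term:
  d/dx[xy^4] = 4xy^3·y' + y^4
  d/dx[-24] = 0

Separating the contributions that come from x directly and those that come through y:
  without y':      y^4
  multiplying y':  4xy^3

so (y^4) + (4xy^3)·y' = 0, and therefore
  dy/dx = -(y^4)/(4xy^3) = -y/(4x)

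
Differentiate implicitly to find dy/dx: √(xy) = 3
Differentiate the relation implicitly: treat y = y(x) and apply the chain rule, so every y-derivative picks up a y' = dy/dx factor.

With everything moved to the left-hand side, differentiate term by term:
  d/dx[√(xy)] = √(xy)(x·y'/2 + y/2)/(xy)
  d/dx[-3] = 0

Separating the contributions that come from x directly and those that come through y:
  without y':      √(xy)/(2x)
  multiplying y':  √(xy)/(2y)

so (√(xy)/(2x)) + (√(xy)/(2y))·y' = 0, and therefore
  dy/dx = -(√(xy)/(2x))/(√(xy)/(2y)) = -y/x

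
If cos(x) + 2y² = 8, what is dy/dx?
Differentiate both sides with respect to x, treating y as y(x). By the chain rule, any term containing y contributes a factor of y' = dy/dx when we differentiate it.

Move every term to one side and write the relation as F(x, y) = 0. Term by term,
  d/dx[2y^2] = 4y·y'
  d/dx[cos(x)] = -sin(x)
  d/dx[-8] = 0

The pieces without y' make up ∂F/∂x and the coefficient of y' is ∂F/∂y:
  ∂F/∂x = -sin(x),
  ∂F/∂y = 4y.

Since d/dx[F] = ∂F/∂x + (∂F/∂y)·y' = 0, solve for y':
  (∂F/∂y)·y' = -∂F/∂x
  dy/dx = -(∂F/∂x)/(∂F/∂y) = -(-sin(x))/(4y) = sin(x)/(4y)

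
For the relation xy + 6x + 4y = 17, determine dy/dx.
Apply d/dx to both sides, remembering that y depends on x. Each occurrence of y therefore brings in a y' = dy/dx via the chain rule.

With F(x, y) equal to the left-hand side minus the right, differentiate F term by term:
  d/dx[xy] = x·y' + y
  d/dx[6x] = 6
  d/dx[4y] = 4·y'
  d/dx[-17] = 0
Adding these up, d/dx[F] = 0 becomes
  (y + 6) + (x + 4)·y' = 0,
so isolating y',
  dy/dx = -(y + 6)/(x + 4) = (-y - 6)/(x + 4)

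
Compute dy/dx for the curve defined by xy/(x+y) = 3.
Differentiate both sides with respect to x, treating y as y(x). By the chain rule, any term containing y contributes a factor of y' = dy/dx when we differentiate it.

Move every term to one side and write the relation as F(x, y) = 0. Term by term,
  d/dx[xy/(x + y)] = xy(-y' - 1)/(x + y)^2 + x·y'/(x + y) + y/(x + y)
  d/dx[-3] = 0

The pieces without y' make up ∂F/∂x and the coefficient of y' is ∂F/∂y:
  ∂F/∂x = -xy/(x + y)^2 + y/(x + y),
  ∂F/∂y = -xy/(x + y)^2 + x/(x + y).

Since d/dx[F] = ∂F/∂x + (∂F/∂y)·y' = 0, solve for y':
  (∂F/∂y)·y' = -∂F/∂x
  dy/dx = -(∂F/∂x)/(∂F/∂y) = -(-xy/(x + y)^2 + y/(x + y))/(-xy/(x + y)^2 + x/(x + y))
        = -(y^2/(x + y)^2)/(x^2/(x + y)^2) = -y^2/x^2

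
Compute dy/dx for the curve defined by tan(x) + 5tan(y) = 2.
Apply d/dx to both sides, remembering that y depends on x. Each occurrence of y therefore brings in a y' = dy/dx via the chain rule.

With F(x, y) equal to the left-hand side minus the right, differentiate F term by term:
  d/dx[tan(x)] = tan(x)^2 + 1
  d/dx[5tan(y)] = 5·y'(tan(y)^2 + 1)
  d/dx[-2] = 0
Adding these up, d/dx[F] = 0 becomes
  (tan(x)^2 + 1) + (5tan(y)^2 + 5)·y' = 0,
so isolating y',
  dy/dx = -(tan(x)^2 + 1)/(5tan(y)^2 + 5) = -cos(y)^2/(5cos(x)^2)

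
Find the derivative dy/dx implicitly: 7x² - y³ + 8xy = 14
Apply d/dx to both sides, remembering that y depends on x. Each occurrence of y therefore brings in a y' = dy/dx via the chain rule.

With F(x, y) equal to the left-hand side minus the right, differentiate F term by term:
  d/dx[7x^2] = 14x
  d/dx[8xy] = 8x·y' + 8y
  d/dx[-y^3] = -3y^2·y'
  d/dx[-14] = 0
Adding these up, d/dx[F] = 0 becomes
  (14x + 8y) + (8x - 3y^2)·y' = 0,
so isolating y',
  dy/dx = -(14x + 8y)/(8x - 3y^2) = 2(-7x - 4y)/(8x - 3y^2)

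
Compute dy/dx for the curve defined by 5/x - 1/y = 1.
Apply d/dx to both sides, remembering that y depends on x. Each occurrence of y therefore brings in a y' = dy/dx via the chain rule.

With F(x, y) equal to the left-hand side minus the right, differentiate F term by term:
  d/dx[-1/y] = y'/y^2
  d/dx[5/x] = -5/x^2
  d/dx[-1] = 0
Adding these up, d/dx[F] = 0 becomes
  (-5/x^2) + (y^(-2))·y' = 0,
so isolating y',
  dy/dx = -(-5/x^2)/(y^(-2)) = 5y^2/x^2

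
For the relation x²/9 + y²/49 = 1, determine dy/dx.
Differentiate both sides with respect to x, treating y as y(x). By the chain rule, any term containing y contributes a factor of y' = dy/dx when we differentiate it.

Move every term to one side and write the relation as F(x, y) = 0. Term by term,
  d/dx[x^2/9] = 2x/9
  d/dx[y^2/49] = 2y·y'/49
  d/dx[-1] = 0

The pieces without y' make up ∂F/∂x and the coefficient of y' is ∂F/∂y:
  ∂F/∂x = 2x/9,
  ∂F/∂y = 2y/49.

Since d/dx[F] = ∂F/∂x + (∂F/∂y)·y' = 0, solve for y':
  (∂F/∂y)·y' = -∂F/∂x
  dy/dx = -(∂F/∂x)/(∂F/∂y) = -(2x/9)/(2y/49) = -49x/(9y)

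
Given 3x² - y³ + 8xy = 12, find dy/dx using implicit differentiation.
Differentiate the relation implicitly: treat y = y(x) and apply the chain rule, so every y-derivative picks up a y' = dy/dx factor.

With everything moved to the left-hand side, differentiate term by term:
  d/dx[3x^2] = 6x
  d/dx[8xy] = 8x·y' + 8y
  d/dx[-y^3] = -3y^2·y'
  d/dx[-12] = 0

Separating the contributions that come from x directly and those that come through y:
  without y':      6x + 8y
  multiplying y':  8x - 3y^2

so (6x + 8y) + (8x - 3y^2)·y' = 0, and therefore
  dy/dx = -(6x + 8y)/(8x - 3y^2) = 2(-3x - 4y)/(8x - 3y^2)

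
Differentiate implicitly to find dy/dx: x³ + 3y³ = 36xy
Differentiate both sides with respect to x, treating y as y(x). By the chain rule, any term containing y contributes a factor of y' = dy/dx when we differentiate it.

Move every term to one side and write the relation as F(x, y) = 0. Term by term,
  d/dx[x^3] = 3x^2
  d/dx[-36xy] = -36x·y' - 36y
  d/dx[3y^3] = 9y^2·y'

The pieces without y' make up ∂F/∂x and the coefficient of y' is ∂F/∂y:
  ∂F/∂x = 3x^2 - 36y,
  ∂F/∂y = -36x + 9y^2.

Since d/dx[F] = ∂F/∂x + (∂F/∂y)·y' = 0, solve for y':
  (∂F/∂y)·y' = -∂F/∂x
  dy/dx = -(∂F/∂x)/(∂F/∂y) = -(3x^2 - 36y)/(-36x + 9y^2) = (x^2 - 12y)/(3(4x - y^2))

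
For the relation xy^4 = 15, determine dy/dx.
Differentiate the relation implicitly: treat y = y(x) and apply the chain rule, so every y-derivative picks up a y' = dy/dx factor.

With everything moved to the left-hand side, differentiate term by term:
  d/dx[xy^4] = 4xy^3·y' + y^4
  d/dx[-15] = 0

Separating the contributions that come from x directly and those that come through y:
  without y':      y^4
  multiplying y':  4xy^3

so (y^4) + (4xy^3)·y' = 0, and therefore
  dy/dx = -(y^4)/(4xy^3) = -y/(4x)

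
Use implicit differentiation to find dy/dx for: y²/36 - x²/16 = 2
Take d/dx of both sides. Since y is implicitly a function of x, the chain rule attaches a y' = dy/dx factor whenever we differentiate through y.

Set F(x, y) = (left side) − (right side), so the curve is F = 0. Differentiating each term of F:
  d/dx[-x^2/16] = -x/8
  d/dx[y^2/36] = y·y'/18
  d/dx[-2] = 0

Collecting, the y'-free part is the partial derivative in x and the y' coefficient is the partial derivative in y:
  ∂F/∂x = -x/8
  ∂F/∂y = y/18

so d/dx[F(x, y(x))] = ∂F/∂x + (∂F/∂y)·y' = 0. Rearranging,
  dy/dx = -(∂F/∂x)/(∂F/∂y) = -(-x/8)/(y/18) = 9x/(4y)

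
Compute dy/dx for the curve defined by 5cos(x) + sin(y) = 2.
Apply d/dx to both sides, remembering that y depends on x. Each occurrence of y therefore brings in a y' = dy/dx via the chain rule.

With F(x, y) equal to the left-hand side minus the right, differentiate F term by term:
  d/dx[sin(y)] = y'·cos(y)
  d/dx[5cos(x)] = -5sin(x)
  d/dx[-2] = 0
Adding these up, d/dx[F] = 0 becomes
  (-5sin(x)) + (cos(y))·y' = 0,
so isolating y',
  dy/dx = -(-5sin(x))/(cos(y)) = 5sin(x)/cos(y)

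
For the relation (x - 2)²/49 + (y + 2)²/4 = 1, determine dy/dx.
Apply d/dx to both sides, remembering that y depends on x. Each occurrence of y therefore brings in a y' = dy/dx via the chain rule.

With F(x, y) equal to the left-hand side minus the right, differentiate F term by term:
  d/dx[(x - 2)^2/49] = 2x/49 - 4/49
  d/dx[(y + 2)^2/4] = y'(y + 2)/2
  d/dx[-1] = 0
Adding these up, d/dx[F] = 0 becomes
  (2x/49 - 4/49) + (y/2 + 1)·y' = 0,
so isolating y',
  dy/dx = -(2x/49 - 4/49)/(y/2 + 1)
        = -(2(x - 2)/49)/((y + 2)/2) = 4(2 - x)/(49(y + 2))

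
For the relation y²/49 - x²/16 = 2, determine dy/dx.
Differentiate the relation implicitly: treat y = y(x) and apply the chain rule, so every y-derivative picks up a y' = dy/dx factor.

With everything moved to the left-hand side, differentiate term by term:
  d/dx[-x^2/16] = -x/8
  d/dx[y^2/49] = 2y·y'/49
  d/dx[-2] = 0

Separating the contributions that come from x directly and those that come through y:
  without y':      -x/8
  multiplying y':  2y/49

so (-x/8) + (2y/49)·y' = 0, and therefore
  dy/dx = -(-x/8)/(2y/49) = 49x/(16y)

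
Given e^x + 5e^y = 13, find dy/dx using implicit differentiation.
Differentiate both sides with respect to x, treating y as y(x). By the chain rule, any term containing y contributes a factor of y' = dy/dx when we differentiate it.

Move every term to one side and write the relation as F(x, y) = 0. Term by term,
  d/dx[e^(x)] = e^(x)
  d/dx[5e^(y)] = 5·y'·e^(y)
  d/dx[-13] = 0

The pieces without y' make up ∂F/∂x and the coefficient of y' is ∂F/∂y:
  ∂F/∂x = e^(x),
  ∂F/∂y = 5e^(y).

Since d/dx[F] = ∂F/∂x + (∂F/∂y)·y' = 0, solve for y':
  (∂F/∂y)·y' = -∂F/∂x
  dy/dx = -(∂F/∂x)/(∂F/∂y) = -(e^(x))/(5e^(y)) = -e^(x - y)/5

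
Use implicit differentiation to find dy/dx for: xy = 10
Differentiate both sides with respect to x, treating y as y(x). By the chain rule, any term containing y contributes a factor of y' = dy/dx when we differentiate it.

Move every term to one side and write the relation as F(x, y) = 0. Term by term,
  d/dx[xy] = x·y' + y
  d/dx[-10] = 0

The pieces without y' make up ∂F/∂x and the coefficient of y' is ∂F/∂y:
  ∂F/∂x = y,
  ∂F/∂y = x.

Since d/dx[F] = ∂F/∂x + (∂F/∂y)·y' = 0, solve for y':
  (∂F/∂y)·y' = -∂F/∂x
  dy/dx = -(∂F/∂x)/(∂F/∂y) = -(y)/(x) = -y/x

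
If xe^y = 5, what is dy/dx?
Apply d/dx to both sides, remembering that y depends on x. Each occurrence of y therefore brings in a y' = dy/dx via the chain rule.

With F(x, y) equal to the left-hand side minus the right, differentiate F term by term:
  d/dx[x·e^(y)] = x·y'·e^(y) + e^(y)
  d/dx[-5] = 0
Adding these up, d/dx[F] = 0 becomes
  (e^(y)) + (x·e^(y))·y' = 0,
so isolating y',
  dy/dx = -(e^(y))/(x·e^(y)) = -1/x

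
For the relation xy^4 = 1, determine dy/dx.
Differentiate both sides with respect to x, treating y as y(x). By the chain rule, any term containing y contributes a factor of y' = dy/dx when we differentiate it.

Move every term to one side and write the relation as F(x, y) = 0. Term by term,
  d/dx[xy^4] = 4xy^3·y' + y^4
  d/dx[-1] = 0

The pieces without y' make up ∂F/∂x and the coefficient of y' is ∂F/∂y:
  ∂F/∂x = y^4,
  ∂F/∂y = 4xy^3.

Since d/dx[F] = ∂F/∂x + (∂F/∂y)·y' = 0, solve for y':
  (∂F/∂y)·y' = -∂F/∂x
  dy/dx = -(∂F/∂x)/(∂F/∂y) = -(y^4)/(4xy^3) = -y/(4x)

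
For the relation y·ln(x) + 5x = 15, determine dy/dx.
Differentiate both sides with respect to x, treating y as y(x). By the chain rule, any term containing y contributes a factor of y' = dy/dx when we differentiate it.

Move every term to one side and write the relation as F(x, y) = 0. Term by term,
  d/dx[5x] = 5
  d/dx[y·ln(x)] = y'·ln(x) + y/x
  d/dx[-15] = 0

The pieces without y' make up ∂F/∂x and the coefficient of y' is ∂F/∂y:
  ∂F/∂x = 5 + y/x,
  ∂F/∂y = ln(x).

Since d/dx[F] = ∂F/∂x + (∂F/∂y)·y' = 0, solve for y':
  (∂F/∂y)·y' = -∂F/∂x
  dy/dx = -(∂F/∂x)/(∂F/∂y) = -(5 + y/x)/(ln(x))
        = -((5x + y)/x)/(ln(x)) = (-5x - y)/(x·ln(x))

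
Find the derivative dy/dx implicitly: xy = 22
Apply d/dx to both sides, remembering that y depends on x. Each occurrence of y therefore brings in a y' = dy/dx via the chain rule.

With F(x, y) equal to the left-hand side minus the right, differentiate F term by term:
  d/dx[xy] = x·y' + y
  d/dx[-22] = 0
Adding these up, d/dx[F] = 0 becomes
  (y) + (x)·y' = 0,
so isolating y',
  dy/dx = -(y)/(x) = -y/x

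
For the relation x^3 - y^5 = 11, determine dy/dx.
Take d/dx of both sides. Since y is implicitly a function of x, the chain rule attaches a y' = dy/dx factor whenever we differentiate through y.

Set F(x, y) = (left side) − (right side), so the curve is F = 0. Differentiating each term of F:
  d/dx[x^3] = 3x^2
  d/dx[-y^5] = -5y^4·y'
  d/dx[-11] = 0

Collecting, the y'-free part is the partial derivative in x and the y' coefficient is the partial derivative in y:
  ∂F/∂x = 3x^2
  ∂F/∂y = -5y^4

so d/dx[F(x, y(x))] = ∂F/∂x + (∂F/∂y)·y' = 0. Rearranging,
  dy/dx = -(∂F/∂x)/(∂F/∂y) = -(3x^2)/(-5y^4) = 3x^2/(5y^4)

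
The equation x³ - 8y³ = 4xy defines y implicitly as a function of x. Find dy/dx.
Differentiate the relation implicitly: treat y = y(x) and apply the chain rule, so every y-derivative picks up a y' = dy/dx factor.

With everything moved to the left-hand side, differentiate term by term:
  d/dx[x^3] = 3x^2
  d/dx[-4xy] = -4x·y' - 4y
  d/dx[-8y^3] = -24y^2·y'

Separating the contributions that come from x directly and those that come through y:
  without y':      3x^2 - 4y
  multiplying y':  -4x - 24y^2

so (3x^2 - 4y) + (-4x - 24y^2)·y' = 0, and therefore
  dy/dx = -(3x^2 - 4y)/(-4x - 24y^2) = (3x^2/4 - y)/(x + 6y^2)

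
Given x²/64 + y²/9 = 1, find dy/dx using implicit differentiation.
Take d/dx of both sides. Since y is implicitly a function of x, the chain rule attaches a y' = dy/dx factor whenever we differentiate through y.

Set F(x, y) = (left side) − (right side), so the curve is F = 0. Differentiating each term of F:
  d/dx[x^2/64] = x/32
  d/dx[y^2/9] = 2y·y'/9
  d/dx[-1] = 0

Collecting, the y'-free part is the partial derivative in x and the y' coefficient is the partial derivative in y:
  ∂F/∂x = x/32
  ∂F/∂y = 2y/9

so d/dx[F(x, y(x))] = ∂F/∂x + (∂F/∂y)·y' = 0. Rearranging,
  dy/dx = -(∂F/∂x)/(∂F/∂y) = -(x/32)/(2y/9) = -9x/(64y)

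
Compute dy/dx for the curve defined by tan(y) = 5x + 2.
Take d/dx of both sides. Since y is implicitly a function of x, the chain rule attaches a y' = dy/dx factor whenever we differentiate through y.

Set F(x, y) = (left side) − (right side), so the curve is F = 0. Differentiating each term of F:
  d/dx[-5x] = -5
  d/dx[tan(y)] = y'(tan(y)^2 + 1)
  d/dx[-2] = 0

Collecting, the y'-free part is the partial derivative in x and the y' coefficient is the partial derivative in y:
  ∂F/∂x = -5
  ∂F/∂y = tan(y)^2 + 1

so d/dx[F(x, y(x))] = ∂F/∂x + (∂F/∂y)·y' = 0. Rearranging,
  dy/dx = -(∂F/∂x)/(∂F/∂y) = -(-5)/(tan(y)^2 + 1) = 5cos(y)^2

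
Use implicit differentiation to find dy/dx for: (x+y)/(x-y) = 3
Take d/dx of both sides. Since y is implicitly a function of x, the chain rule attaches a y' = dy/dx factor whenever we differentiate through y.

Set F(x, y) = (left side) − (right side), so the curve is F = 0. Differentiating each term of F:
  d/dx[(x + y)/(x - y)] = (y' + 1)/(x - y) + (x + y)(y' - 1)/(x - y)^2
  d/dx[-3] = 0

Collecting, the y'-free part is the partial derivative in x and the y' coefficient is the partial derivative in y:
  ∂F/∂x = 1/(x - y) - (x + y)/(x - y)^2
  ∂F/∂y = 1/(x - y) + (x + y)/(x - y)^2

so d/dx[F(x, y(x))] = ∂F/∂x + (∂F/∂y)·y' = 0. Rearranging,
  dy/dx = -(∂F/∂x)/(∂F/∂y) = -(1/(x - y) - (x + y)/(x - y)^2)/(1/(x - y) + (x + y)/(x - y)^2)
        = -(-2y/(x - y)^2)/(2x/(x - y)^2) = y/x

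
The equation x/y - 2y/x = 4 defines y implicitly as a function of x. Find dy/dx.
Apply d/dx to both sides, remembering that y depends on x. Each occurrence of y therefore brings in a y' = dy/dx via the chain rule.

With F(x, y) equal to the left-hand side minus the right, differentiate F term by term:
  d/dx[x/y] = -x·y'/y^2 + 1/y
  d/dx[-2y/x] = -2·y'/x + 2y/x^2
  d/dx[-4] = 0
Adding these up, d/dx[F] = 0 becomes
  (1/y + 2y/x^2) + (-x/y^2 - 2/x)·y' = 0,
so isolating y',
  dy/dx = -(1/y + 2y/x^2)/(-x/y^2 - 2/x)
        = -((x^2 + 2y^2)/(x^2y))/(-(x^2 + 2y^2)/(xy^2)) = y/x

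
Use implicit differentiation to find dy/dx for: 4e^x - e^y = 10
Apply d/dx to both sides, remembering that y depends on x. Each occurrence of y therefore brings in a y' = dy/dx via the chain rule.

With F(x, y) equal to the left-hand side minus the right, differentiate F term by term:
  d/dx[4e^(x)] = 4e^(x)
  d/dx[-e^(y)] = -y'·e^(y)
  d/dx[-10] = 0
Adding these up, d/dx[F] = 0 becomes
  (4e^(x)) + (-e^(y))·y' = 0,
so isolating y',
  dy/dx = -(4e^(x))/(-e^(y)) = 4e^(x - y)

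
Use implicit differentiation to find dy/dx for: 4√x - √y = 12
Take d/dx of both sides. Since y is implicitly a function of x, the chain rule attaches a y' = dy/dx factor whenever we differentiate through y.

Set F(x, y) = (left side) − (right side), so the curve is F = 0. Differentiating each term of F:
  d/dx[4√(x)] = 2/√(x)
  d/dx[-√(y)] = -y'/(2√(y))
  d/dx[-12] = 0

Collecting, the y'-free part is the partial derivative in x and the y' coefficient is the partial derivative in y:
  ∂F/∂x = 2/√(x)
  ∂F/∂y = -1/(2√(y))

so d/dx[F(x, y(x))] = ∂F/∂x + (∂F/∂y)·y' = 0. Rearranging,
  dy/dx = -(∂F/∂x)/(∂F/∂y) = -(2/√(x))/(-1/(2√(y))) = 4√(y)/√(x)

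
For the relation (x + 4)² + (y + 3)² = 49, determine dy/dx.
Take d/dx of both sides. Since y is implicitly a function of x, the chain rule attaches a y' = dy/dx factor whenever we differentiate through y.

Set F(x, y) = (left side) − (right side), so the curve is F = 0. Differentiating each term of F:
  d/dx[(x + 4)^2] = 2x + 8
  d/dx[(y + 3)^2] = 2·y'(y + 3)
  d/dx[-49] = 0

Collecting, the y'-free part is the partial derivative in x and the y' coefficient is the partial derivative in y:
  ∂F/∂x = 2x + 8
  ∂F/∂y = 2y + 6

so d/dx[F(x, y(x))] = ∂F/∂x + (∂F/∂y)·y' = 0. Rearranging,
  dy/dx = -(∂F/∂x)/(∂F/∂y) = -(2x + 8)/(2y + 6) = (-x - 4)/(y + 3)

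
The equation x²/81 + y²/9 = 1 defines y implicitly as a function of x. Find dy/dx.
Take d/dx of both sides. Since y is implicitly a function of x, the chain rule attaches a y' = dy/dx factor whenever we differentiate through y.

Set F(x, y) = (left side) − (right side), so the curve is F = 0. Differentiating each term of F:
  d/dx[x^2/81] = 2x/81
  d/dx[y^2/9] = 2y·y'/9
  d/dx[-1] = 0

Collecting, the y'-free part is the partial derivative in x and the y' coefficient is the partial derivative in y:
  ∂F/∂x = 2x/81
  ∂F/∂y = 2y/9

so d/dx[F(x, y(x))] = ∂F/∂x + (∂F/∂y)·y' = 0. Rearranging,
  dy/dx = -(∂F/∂x)/(∂F/∂y) = -(2x/81)/(2y/9) = -x/(9y)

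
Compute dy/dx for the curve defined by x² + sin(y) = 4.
Apply d/dx to both sides, remembering that y depends on x. Each occurrence of y therefore brings in a y' = dy/dx via the chain rule.

With F(x, y) equal to the left-hand side minus the right, differentiate F term by term:
  d/dx[x^2] = 2x
  d/dx[sin(y)] = y'·cos(y)
  d/dx[-4] = 0
Adding these up, d/dx[F] = 0 becomes
  (2x) + (cos(y))·y' = 0,
so isolating y',
  dy/dx = -(2x)/(cos(y)) = -2x/cos(y)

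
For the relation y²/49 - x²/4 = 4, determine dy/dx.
Differentiate both sides with respect to x, treating y as y(x). By the chain rule, any term containing y contributes a factor of y' = dy/dx when we differentiate it.

Move every term to one side and write the relation as F(x, y) = 0. Term by term,
  d/dx[-x^2/4] = -x/2
  d/dx[y^2/49] = 2y·y'/49
  d/dx[-4] = 0

The pieces without y' make up ∂F/∂x and the coefficient of y' is ∂F/∂y:
  ∂F/∂x = -x/2,
  ∂F/∂y = 2y/49.

Since d/dx[F] = ∂F/∂x + (∂F/∂y)·y' = 0, solve for y':
  (∂F/∂y)·y' = -∂F/∂x
  dy/dx = -(∂F/∂x)/(∂F/∂y) = -(-x/2)/(2y/49) = 49x/(4y)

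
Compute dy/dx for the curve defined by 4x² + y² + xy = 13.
Differentiate the relation implicitly: treat y = y(x) and apply the chain rule, so every y-derivative picks up a y' = dy/dx factor.

With everything moved to the left-hand side, differentiate term by term:
  d/dx[4x^2] = 8x
  d/dx[xy] = x·y' + y
  d/dx[y^2] = 2y·y'
  d/dx[-13] = 0

Separating the contributions that come from x directly and those that come through y:
  without y':      8x + y
  multiplying y':  x + 2y

so (8x + y) + (x + 2y)·y' = 0, and therefore
  dy/dx = -(8x + y)/(x + 2y) = (-8x - y)/(x + 2y)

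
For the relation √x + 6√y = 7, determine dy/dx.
Take d/dx of both sides. Since y is implicitly a function of x, the chain rule attaches a y' = dy/dx factor whenever we differentiate through y.

Set F(x, y) = (left side) − (right side), so the curve is F = 0. Differentiating each term of F:
  d/dx[√(x)] = 1/(2√(x))
  d/dx[6√(y)] = 3·y'/√(y)
  d/dx[-7] = 0

Collecting, the y'-free part is the partial derivative in x and the y' coefficient is the partial derivative in y:
  ∂F/∂x = 1/(2√(x))
  ∂F/∂y = 3/√(y)

so d/dx[F(x, y(x))] = ∂F/∂x + (∂F/∂y)·y' = 0. Rearranging,
  dy/dx = -(∂F/∂x)/(∂F/∂y) = -(1/(2√(x)))/(3/√(y)) = -√(y)/(6√(x))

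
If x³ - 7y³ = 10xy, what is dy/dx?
Apply d/dx to both sides, remembering that y depends on x. Each occurrence of y therefore brings in a y' = dy/dx via the chain rule.

With F(x, y) equal to the left-hand side minus the right, differentiate F term by term:
  d/dx[x^3] = 3x^2
  d/dx[-10xy] = -10x·y' - 10y
  d/dx[-7y^3] = -21y^2·y'
Adding these up, d/dx[F] = 0 becomes
  (3x^2 - 10y) + (-10x - 21y^2)·y' = 0,
so isolating y',
  dy/dx = -(3x^2 - 10y)/(-10x - 21y^2) = (3x^2 - 10y)/(10x + 21y^2)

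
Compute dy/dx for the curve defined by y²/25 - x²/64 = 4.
Differentiate the relation implicitly: treat y = y(x) and apply the chain rule, so every y-derivative picks up a y' = dy/dx factor.

With everything moved to the left-hand side, differentiate term by term:
  d/dx[-x^2/64] = -x/32
  d/dx[y^2/25] = 2y·y'/25
  d/dx[-4] = 0

Separating the contributions that come from x directly and those that come through y:
  without y':      -x/32
  multiplying y':  2y/25

so (-x/32) + (2y/25)·y' = 0, and therefore
  dy/dx = -(-x/32)/(2y/25) = 25x/(64y)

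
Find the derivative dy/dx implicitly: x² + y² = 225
Differentiate both sides with respect to x, treating y as y(x). By the chain rule, any term containing y contributes a factor of y' = dy/dx when we differentiate it.

Move every term to one side and write the relation as F(x, y) = 0. Term by term,
  d/dx[x^2] = 2x
  d/dx[y^2] = 2y·y'
  d/dx[-225] = 0

The pieces without y' make up ∂F/∂x and the coefficient of y' is ∂F/∂y:
  ∂F/∂x = 2x,
  ∂F/∂y = 2y.

Since d/dx[F] = ∂F/∂x + (∂F/∂y)·y' = 0, solve for y':
  (∂F/∂y)·y' = -∂F/∂x
  dy/dx = -(∂F/∂x)/(∂F/∂y) = -(2x)/(2y) = -x/y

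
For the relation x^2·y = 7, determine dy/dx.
Take d/dx of both sides. Since y is implicitly a function of x, the chain rule attaches a y' = dy/dx factor whenever we differentiate through y.

Set F(x, y) = (left side) − (right side), so the curve is F = 0. Differentiating each term of F:
  d/dx[x^2y] = x^2·y' + 2xy
  d/dx[-7] = 0

Collecting, the y'-free part is the partial derivative in x and the y' coefficient is the partial derivative in y:
  ∂F/∂x = 2xy
  ∂F/∂y = x^2

so d/dx[F(x, y(x))] = ∂F/∂x + (∂F/∂y)·y' = 0. Rearranging,
  dy/dx = -(∂F/∂x)/(∂F/∂y) = -(2xy)/(x^2) = -2y/x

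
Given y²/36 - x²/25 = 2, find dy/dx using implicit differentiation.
Differentiate both sides with respect to x, treating y as y(x). By the chain rule, any term containing y contributes a factor of y' = dy/dx when we differentiate it.

Move every term to one side and write the relation as F(x, y) = 0. Term by term,
  d/dx[-x^2/25] = -2x/25
  d/dx[y^2/36] = y·y'/18
  d/dx[-2] = 0

The pieces without y' make up ∂F/∂x and the coefficient of y' is ∂F/∂y:
  ∂F/∂x = -2x/25,
  ∂F/∂y = y/18.

Since d/dx[F] = ∂F/∂x + (∂F/∂y)·y' = 0, solve for y':
  (∂F/∂y)·y' = -∂F/∂x
  dy/dx = -(∂F/∂x)/(∂F/∂y) = -(-2x/25)/(y/18) = 36x/(25y)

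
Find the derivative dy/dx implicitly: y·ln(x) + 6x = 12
Differentiate both sides with respect to x, treating y as y(x). By the chain rule, any term containing y contributes a factor of y' = dy/dx when we differentiate it.

Move every term to one side and write the relation as F(x, y) = 0. Term by term,
  d/dx[6x] = 6
  d/dx[y·ln(x)] = y'·ln(x) + y/x
  d/dx[-12] = 0

The pieces without y' make up ∂F/∂x and the coefficient of y' is ∂F/∂y:
  ∂F/∂x = 6 + y/x,
  ∂F/∂y = ln(x).

Since d/dx[F] = ∂F/∂x + (∂F/∂y)·y' = 0, solve for y':
  (∂F/∂y)·y' = -∂F/∂x
  dy/dx = -(∂F/∂x)/(∂F/∂y) = -(6 + y/x)/(ln(x))
        = -((6x + y)/x)/(ln(x)) = (-6x - y)/(x·ln(x))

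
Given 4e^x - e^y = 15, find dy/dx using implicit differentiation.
Differentiate both sides with respect to x, treating y as y(x). By the chain rule, any term containing y contributes a factor of y' = dy/dx when we differentiate it.

Move every term to one side and write the relation as F(x, y) = 0. Term by term,
  d/dx[4e^(x)] = 4e^(x)
  d/dx[-e^(y)] = -y'·e^(y)
  d/dx[-15] = 0

The pieces without y' make up ∂F/∂x and the coefficient of y' is ∂F/∂y:
  ∂F/∂x = 4e^(x),
  ∂F/∂y = -e^(y).

Since d/dx[F] = ∂F/∂x + (∂F/∂y)·y' = 0, solve for y':
  (∂F/∂y)·y' = -∂F/∂x
  dy/dx = -(∂F/∂x)/(∂F/∂y) = -(4e^(x))/(-e^(y)) = 4e^(x - y)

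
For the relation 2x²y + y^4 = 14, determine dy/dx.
Differentiate the relation implicitly: treat y = y(x) and apply the chain rule, so every y-derivative picks up a y' = dy/dx factor.

With everything moved to the left-hand side, differentiate term by term:
  d/dx[2x^2y] = 2x^2·y' + 4xy
  d/dx[y^4] = 4y^3·y'
  d/dx[-14] = 0

Separating the contributions that come from x directly and those that come through y:
  without y':      4xy
  multiplying y':  2x^2 + 4y^3

so (4xy) + (2x^2 + 4y^3)·y' = 0, and therefore
  dy/dx = -(4xy)/(2x^2 + 4y^3) = -2xy/(x^2 + 2y^3)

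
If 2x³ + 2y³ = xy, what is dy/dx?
Apply d/dx to both sides, remembering that y depends on x. Each occurrence of y therefore brings in a y' = dy/dx via the chain rule.

With F(x, y) equal to the left-hand side minus the right, differentiate F term by term:
  d/dx[2x^3] = 6x^2
  d/dx[-xy] = -x·y' - y
  d/dx[2y^3] = 6y^2·y'
Adding these up, d/dx[F] = 0 becomes
  (6x^2 - y) + (-x + 6y^2)·y' = 0,
so isolating y',
  dy/dx = -(6x^2 - y)/(-x + 6y^2) = (6x^2 - y)/(x - 6y^2)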